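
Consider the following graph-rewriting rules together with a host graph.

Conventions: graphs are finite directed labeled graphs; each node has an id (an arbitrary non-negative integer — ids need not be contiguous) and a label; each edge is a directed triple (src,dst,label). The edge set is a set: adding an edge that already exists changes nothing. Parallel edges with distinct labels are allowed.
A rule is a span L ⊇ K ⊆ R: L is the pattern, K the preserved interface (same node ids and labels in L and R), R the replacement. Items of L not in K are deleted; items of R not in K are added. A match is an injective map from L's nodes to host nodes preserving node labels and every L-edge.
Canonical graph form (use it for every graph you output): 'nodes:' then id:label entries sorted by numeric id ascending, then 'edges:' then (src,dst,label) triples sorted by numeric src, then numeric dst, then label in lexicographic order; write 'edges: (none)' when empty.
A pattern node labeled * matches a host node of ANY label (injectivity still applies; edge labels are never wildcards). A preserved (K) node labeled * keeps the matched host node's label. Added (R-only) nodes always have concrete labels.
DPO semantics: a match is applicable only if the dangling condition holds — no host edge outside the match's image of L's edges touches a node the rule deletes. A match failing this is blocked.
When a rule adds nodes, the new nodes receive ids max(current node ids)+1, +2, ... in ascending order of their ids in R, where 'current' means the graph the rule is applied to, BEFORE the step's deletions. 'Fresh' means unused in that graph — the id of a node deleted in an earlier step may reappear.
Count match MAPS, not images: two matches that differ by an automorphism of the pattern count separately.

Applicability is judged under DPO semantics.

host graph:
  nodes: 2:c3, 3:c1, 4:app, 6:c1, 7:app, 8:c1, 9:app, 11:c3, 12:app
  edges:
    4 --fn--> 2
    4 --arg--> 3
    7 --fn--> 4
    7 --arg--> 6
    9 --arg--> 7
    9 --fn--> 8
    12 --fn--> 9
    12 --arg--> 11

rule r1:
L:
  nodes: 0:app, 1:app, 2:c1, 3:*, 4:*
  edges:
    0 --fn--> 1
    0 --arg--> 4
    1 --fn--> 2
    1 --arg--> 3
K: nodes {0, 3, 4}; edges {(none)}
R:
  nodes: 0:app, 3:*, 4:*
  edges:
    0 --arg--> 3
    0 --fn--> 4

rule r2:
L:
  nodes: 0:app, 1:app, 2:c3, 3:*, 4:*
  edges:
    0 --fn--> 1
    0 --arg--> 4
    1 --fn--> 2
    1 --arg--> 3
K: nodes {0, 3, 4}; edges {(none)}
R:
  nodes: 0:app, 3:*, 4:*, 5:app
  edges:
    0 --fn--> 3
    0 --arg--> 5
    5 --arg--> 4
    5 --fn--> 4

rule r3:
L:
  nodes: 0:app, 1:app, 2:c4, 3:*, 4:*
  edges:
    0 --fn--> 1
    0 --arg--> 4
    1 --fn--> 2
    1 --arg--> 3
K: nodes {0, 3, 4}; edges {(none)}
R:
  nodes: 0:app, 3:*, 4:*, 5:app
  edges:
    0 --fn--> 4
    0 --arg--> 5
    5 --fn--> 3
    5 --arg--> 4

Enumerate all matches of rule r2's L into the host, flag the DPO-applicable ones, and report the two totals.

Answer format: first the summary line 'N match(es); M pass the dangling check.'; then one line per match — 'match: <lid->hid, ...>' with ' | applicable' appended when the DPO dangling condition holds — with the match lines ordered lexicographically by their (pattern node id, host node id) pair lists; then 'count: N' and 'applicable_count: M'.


1 match(es); 1 pass the dangling check.
match: 0->7, 1->4, 2->2, 3->3, 4->6 | applicable
count: 1
applicable_count: 1


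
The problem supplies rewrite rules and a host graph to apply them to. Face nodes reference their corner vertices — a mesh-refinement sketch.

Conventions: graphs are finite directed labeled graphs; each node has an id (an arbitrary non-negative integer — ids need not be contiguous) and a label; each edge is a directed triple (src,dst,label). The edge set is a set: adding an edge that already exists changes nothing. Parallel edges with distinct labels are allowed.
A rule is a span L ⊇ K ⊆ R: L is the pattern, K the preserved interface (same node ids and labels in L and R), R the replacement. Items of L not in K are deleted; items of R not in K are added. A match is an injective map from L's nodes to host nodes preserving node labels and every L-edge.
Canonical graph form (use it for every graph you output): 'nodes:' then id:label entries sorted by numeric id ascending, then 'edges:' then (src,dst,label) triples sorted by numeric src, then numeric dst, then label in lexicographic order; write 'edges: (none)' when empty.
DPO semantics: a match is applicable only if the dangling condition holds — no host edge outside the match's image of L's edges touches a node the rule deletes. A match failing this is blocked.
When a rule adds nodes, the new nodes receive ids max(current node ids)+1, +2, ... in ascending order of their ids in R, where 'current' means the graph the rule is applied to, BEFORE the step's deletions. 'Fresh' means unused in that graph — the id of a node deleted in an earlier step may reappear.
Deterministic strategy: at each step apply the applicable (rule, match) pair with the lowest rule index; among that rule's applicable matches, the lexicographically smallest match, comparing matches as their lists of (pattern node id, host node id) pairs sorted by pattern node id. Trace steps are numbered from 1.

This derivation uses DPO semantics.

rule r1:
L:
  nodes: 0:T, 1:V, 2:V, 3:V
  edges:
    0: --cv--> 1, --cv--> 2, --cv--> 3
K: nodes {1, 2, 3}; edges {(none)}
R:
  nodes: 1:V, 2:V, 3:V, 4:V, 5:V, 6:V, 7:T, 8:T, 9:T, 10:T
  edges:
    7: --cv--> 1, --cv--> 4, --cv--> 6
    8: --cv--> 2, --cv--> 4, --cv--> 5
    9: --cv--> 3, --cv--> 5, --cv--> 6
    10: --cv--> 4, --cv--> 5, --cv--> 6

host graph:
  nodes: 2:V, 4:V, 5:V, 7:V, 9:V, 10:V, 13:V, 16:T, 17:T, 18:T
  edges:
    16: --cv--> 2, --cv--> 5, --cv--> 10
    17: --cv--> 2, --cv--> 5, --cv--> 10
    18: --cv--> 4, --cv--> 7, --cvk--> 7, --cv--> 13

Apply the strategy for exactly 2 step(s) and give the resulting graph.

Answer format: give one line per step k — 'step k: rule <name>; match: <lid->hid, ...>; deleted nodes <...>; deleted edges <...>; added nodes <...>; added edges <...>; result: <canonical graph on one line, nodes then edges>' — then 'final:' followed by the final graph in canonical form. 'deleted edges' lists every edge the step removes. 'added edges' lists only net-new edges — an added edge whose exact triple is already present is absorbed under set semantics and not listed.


step 1: rule r1; match: 0->16, 1->2, 2->5, 3->10; deleted nodes 16; deleted edges (16,2,cv); (16,5,cv); (16,10,cv); added nodes 19, 20, 21, 22, 23, 24, 25; added edges (22,2,cv); (22,19,cv); (22,21,cv); (23,5,cv); (23,19,cv); (23,20,cv); (24,10,cv); (24,20,cv); (24,21,cv); (25,19,cv); (25,20,cv); (25,21,cv); result: nodes: 2:V, 4:V, 5:V, 7:V, 9:V, 10:V, 13:V, 17:T, 18:T, 19:V, 20:V, 21:V, 22:T, 23:T, 24:T, 25:T edges: (17,2,cv); (17,5,cv); (17,10,cv); (18,4,cv); (18,7,cv); (18,7,cvk); (18,13,cv); (22,2,cv); (22,19,cv); (22,21,cv); (23,5,cv); (23,19,cv); (23,20,cv); (24,10,cv); (24,20,cv); (24,21,cv); (25,19,cv); (25,20,cv); (25,21,cv)
step 2: rule r1; match: 0->17, 1->2, 2->5, 3->10; deleted nodes 17; deleted edges (17,2,cv); (17,5,cv); (17,10,cv); added nodes 26, 27, 28, 29, 30, 31, 32; added edges (29,2,cv); (29,26,cv); (29,28,cv); (30,5,cv); (30,26,cv); (30,27,cv); (31,10,cv); (31,27,cv); (31,28,cv); (32,26,cv); (32,27,cv); (32,28,cv); result: nodes: 2:V, 4:V, 5:V, 7:V, 9:V, 10:V, 13:V, 18:T, 19:V, 20:V, 21:V, 22:T, 23:T, 24:T, 25:T, 26:V, 27:V, 28:V, 29:T, 30:T, 31:T, 32:T edges: (18,4,cv); (18,7,cv); (18,7,cvk); (18,13,cv); (22,2,cv); (22,19,cv); (22,21,cv); (23,5,cv); (23,19,cv); (23,20,cv); (24,10,cv); (24,20,cv); (24,21,cv); (25,19,cv); (25,20,cv); (25,21,cv); (29,2,cv); (29,26,cv); (29,28,cv); (30,5,cv); (30,26,cv); (30,27,cv); (31,10,cv); (31,27,cv); (31,28,cv); (32,26,cv); (32,27,cv); (32,28,cv)
final:
nodes: 2:V, 4:V, 5:V, 7:V, 9:V, 10:V, 13:V, 18:T, 19:V, 20:V, 21:V, 22:T, 23:T, 24:T, 25:T, 26:V, 27:V, 28:V, 29:T, 30:T, 31:T, 32:T
edges: (18,4,cv); (18,7,cv); (18,7,cvk); (18,13,cv); (22,2,cv); (22,19,cv); (22,21,cv); (23,5,cv); (23,19,cv); (23,20,cv); (24,10,cv); (24,20,cv); (24,21,cv); (25,19,cv); (25,20,cv); (25,21,cv); (29,2,cv); (29,26,cv); (29,28,cv); (30,5,cv); (30,26,cv); (30,27,cv); (31,10,cv); (31,27,cv); (31,28,cv); (32,26,cv); (32,27,cv); (32,28,cv)


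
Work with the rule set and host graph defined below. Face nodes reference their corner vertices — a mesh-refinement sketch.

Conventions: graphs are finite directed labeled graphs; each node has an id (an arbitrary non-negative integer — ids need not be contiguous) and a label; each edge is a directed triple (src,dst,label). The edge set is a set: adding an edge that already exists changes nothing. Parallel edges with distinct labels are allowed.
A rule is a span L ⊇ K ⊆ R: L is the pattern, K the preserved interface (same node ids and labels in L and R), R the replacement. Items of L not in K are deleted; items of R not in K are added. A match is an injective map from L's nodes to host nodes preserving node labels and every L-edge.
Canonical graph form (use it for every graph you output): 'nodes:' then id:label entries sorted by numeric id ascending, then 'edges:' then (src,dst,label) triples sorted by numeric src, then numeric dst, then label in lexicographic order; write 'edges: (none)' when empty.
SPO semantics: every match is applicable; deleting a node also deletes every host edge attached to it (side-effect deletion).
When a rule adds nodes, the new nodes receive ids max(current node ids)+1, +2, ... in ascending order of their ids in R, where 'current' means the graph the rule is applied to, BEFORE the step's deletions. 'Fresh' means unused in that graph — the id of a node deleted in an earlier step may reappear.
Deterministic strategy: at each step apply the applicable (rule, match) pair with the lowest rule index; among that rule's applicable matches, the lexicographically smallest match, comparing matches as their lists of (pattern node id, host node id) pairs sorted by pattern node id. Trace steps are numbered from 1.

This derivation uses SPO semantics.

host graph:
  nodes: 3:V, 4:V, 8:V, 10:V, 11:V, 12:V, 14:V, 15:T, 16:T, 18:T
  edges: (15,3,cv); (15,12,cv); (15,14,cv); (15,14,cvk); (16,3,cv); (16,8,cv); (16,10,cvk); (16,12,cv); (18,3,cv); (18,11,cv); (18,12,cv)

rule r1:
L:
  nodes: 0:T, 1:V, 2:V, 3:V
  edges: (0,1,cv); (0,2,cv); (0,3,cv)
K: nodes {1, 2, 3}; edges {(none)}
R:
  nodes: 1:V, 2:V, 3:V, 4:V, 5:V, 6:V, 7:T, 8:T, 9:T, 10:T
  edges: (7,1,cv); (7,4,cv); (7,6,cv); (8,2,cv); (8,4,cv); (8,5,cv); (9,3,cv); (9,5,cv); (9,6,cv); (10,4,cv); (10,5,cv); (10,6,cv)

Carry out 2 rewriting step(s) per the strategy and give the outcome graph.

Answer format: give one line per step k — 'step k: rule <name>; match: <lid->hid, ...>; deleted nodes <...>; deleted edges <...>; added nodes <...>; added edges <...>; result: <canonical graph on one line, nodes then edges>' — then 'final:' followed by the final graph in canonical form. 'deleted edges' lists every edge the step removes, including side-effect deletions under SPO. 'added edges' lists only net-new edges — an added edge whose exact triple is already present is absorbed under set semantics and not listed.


step 1: rule r1; match: 0->15, 1->3, 2->12, 3->14; deleted nodes 15; deleted edges (15,3,cv); (15,12,cv); (15,14,cv); (15,14,cvk); added nodes 19, 20, 21, 22, 23, 24, 25; added edges (22,3,cv); (22,19,cv); (22,21,cv); (23,12,cv); (23,19,cv); (23,20,cv); (24,14,cv); (24,20,cv); (24,21,cv); (25,19,cv); (25,20,cv); (25,21,cv); result: nodes: 3:V, 4:V, 8:V, 10:V, 11:V, 12:V, 14:V, 16:T, 18:T, 19:V, 20:V, 21:V, 22:T, 23:T, 24:T, 25:T edges: (16,3,cv); (16,8,cv); (16,10,cvk); (16,12,cv); (18,3,cv); (18,11,cv); (18,12,cv); (22,3,cv); (22,19,cv); (22,21,cv); (23,12,cv); (23,19,cv); (23,20,cv); (24,14,cv); (24,20,cv); (24,21,cv); (25,19,cv); (25,20,cv); (25,21,cv)
step 2: rule r1; match: 0->16, 1->3, 2->8, 3->12; deleted nodes 16; deleted edges (16,3,cv); (16,8,cv); (16,10,cvk); (16,12,cv); added nodes 26, 27, 28, 29, 30, 31, 32; added edges (29,3,cv); (29,26,cv); (29,28,cv); (30,8,cv); (30,26,cv); (30,27,cv); (31,12,cv); (31,27,cv); (31,28,cv); (32,26,cv); (32,27,cv); (32,28,cv); result: nodes: 3:V, 4:V, 8:V, 10:V, 11:V, 12:V, 14:V, 18:T, 19:V, 20:V, 21:V, 22:T, 23:T, 24:T, 25:T, 26:V, 27:V, 28:V, 29:T, 30:T, 31:T, 32:T edges: (18,3,cv); (18,11,cv); (18,12,cv); (22,3,cv); (22,19,cv); (22,21,cv); (23,12,cv); (23,19,cv); (23,20,cv); (24,14,cv); (24,20,cv); (24,21,cv); (25,19,cv); (25,20,cv); (25,21,cv); (29,3,cv); (29,26,cv); (29,28,cv); (30,8,cv); (30,26,cv); (30,27,cv); (31,12,cv); (31,27,cv); (31,28,cv); (32,26,cv); (32,27,cv); (32,28,cv)
final:
nodes: 3:V, 4:V, 8:V, 10:V, 11:V, 12:V, 14:V, 18:T, 19:V, 20:V, 21:V, 22:T, 23:T, 24:T, 25:T, 26:V, 27:V, 28:V, 29:T, 30:T, 31:T, 32:T
edges: (18,3,cv); (18,11,cv); (18,12,cv); (22,3,cv); (22,19,cv); (22,21,cv); (23,12,cv); (23,19,cv); (23,20,cv); (24,14,cv); (24,20,cv); (24,21,cv); (25,19,cv); (25,20,cv); (25,21,cv); (29,3,cv); (29,26,cv); (29,28,cv); (30,8,cv); (30,26,cv); (30,27,cv); (31,12,cv); (31,27,cv); (31,28,cv); (32,26,cv); (32,27,cv); (32,28,cv)


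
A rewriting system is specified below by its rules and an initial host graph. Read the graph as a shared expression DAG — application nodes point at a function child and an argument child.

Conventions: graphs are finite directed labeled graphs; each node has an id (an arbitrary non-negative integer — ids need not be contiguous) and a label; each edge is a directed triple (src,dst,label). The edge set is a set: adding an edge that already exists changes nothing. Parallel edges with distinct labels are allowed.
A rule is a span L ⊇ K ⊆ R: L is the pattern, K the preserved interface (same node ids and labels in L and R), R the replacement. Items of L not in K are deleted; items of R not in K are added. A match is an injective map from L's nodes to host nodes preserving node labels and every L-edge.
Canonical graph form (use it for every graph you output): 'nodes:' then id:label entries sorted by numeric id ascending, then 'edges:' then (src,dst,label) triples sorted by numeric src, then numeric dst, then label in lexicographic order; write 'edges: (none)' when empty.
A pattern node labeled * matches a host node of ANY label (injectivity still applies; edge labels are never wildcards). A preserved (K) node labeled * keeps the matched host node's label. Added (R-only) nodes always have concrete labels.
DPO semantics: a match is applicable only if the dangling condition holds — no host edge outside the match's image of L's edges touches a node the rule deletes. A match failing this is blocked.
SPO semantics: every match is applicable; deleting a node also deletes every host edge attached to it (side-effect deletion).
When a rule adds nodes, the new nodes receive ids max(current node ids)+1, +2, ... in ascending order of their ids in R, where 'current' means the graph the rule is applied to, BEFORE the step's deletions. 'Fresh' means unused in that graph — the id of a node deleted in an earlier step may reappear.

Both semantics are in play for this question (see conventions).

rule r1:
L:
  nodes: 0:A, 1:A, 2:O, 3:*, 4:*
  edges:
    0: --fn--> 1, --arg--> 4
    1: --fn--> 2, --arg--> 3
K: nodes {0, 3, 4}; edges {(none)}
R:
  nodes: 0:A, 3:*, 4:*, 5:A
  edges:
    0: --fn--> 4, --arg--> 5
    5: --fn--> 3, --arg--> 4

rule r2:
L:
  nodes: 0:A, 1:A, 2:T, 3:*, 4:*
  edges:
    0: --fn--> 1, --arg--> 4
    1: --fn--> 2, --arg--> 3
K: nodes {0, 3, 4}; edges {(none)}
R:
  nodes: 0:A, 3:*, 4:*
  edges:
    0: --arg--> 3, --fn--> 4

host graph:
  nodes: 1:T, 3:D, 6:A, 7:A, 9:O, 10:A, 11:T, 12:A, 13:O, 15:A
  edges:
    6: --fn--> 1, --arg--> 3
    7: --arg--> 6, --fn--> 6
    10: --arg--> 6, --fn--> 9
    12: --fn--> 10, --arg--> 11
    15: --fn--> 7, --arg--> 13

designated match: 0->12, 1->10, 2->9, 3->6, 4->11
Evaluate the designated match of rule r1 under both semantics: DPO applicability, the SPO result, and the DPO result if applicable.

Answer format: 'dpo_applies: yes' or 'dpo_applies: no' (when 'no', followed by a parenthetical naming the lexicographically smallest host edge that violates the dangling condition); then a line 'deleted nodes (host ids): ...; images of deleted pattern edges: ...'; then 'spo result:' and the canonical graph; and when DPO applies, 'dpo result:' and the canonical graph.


dpo_applies: yes
deleted nodes (host ids): 9, 10; images of deleted pattern edges: (10,6,arg); (10,9,fn); (12,10,fn); (12,11,arg)
spo result:
nodes: 1:T, 3:D, 6:A, 7:A, 11:T, 12:A, 13:O, 15:A, 16:A
edges: (6,1,fn); (6,3,arg); (7,6,arg); (7,6,fn); (12,11,fn); (12,16,arg); (15,7,fn); (15,13,arg); (16,6,fn); (16,11,arg)
dpo result:
nodes: 1:T, 3:D, 6:A, 7:A, 11:T, 12:A, 13:O, 15:A, 16:A
edges: (6,1,fn); (6,3,arg); (7,6,arg); (7,6,fn); (12,11,fn); (12,16,arg); (15,7,fn); (15,13,arg); (16,6,fn); (16,11,arg)


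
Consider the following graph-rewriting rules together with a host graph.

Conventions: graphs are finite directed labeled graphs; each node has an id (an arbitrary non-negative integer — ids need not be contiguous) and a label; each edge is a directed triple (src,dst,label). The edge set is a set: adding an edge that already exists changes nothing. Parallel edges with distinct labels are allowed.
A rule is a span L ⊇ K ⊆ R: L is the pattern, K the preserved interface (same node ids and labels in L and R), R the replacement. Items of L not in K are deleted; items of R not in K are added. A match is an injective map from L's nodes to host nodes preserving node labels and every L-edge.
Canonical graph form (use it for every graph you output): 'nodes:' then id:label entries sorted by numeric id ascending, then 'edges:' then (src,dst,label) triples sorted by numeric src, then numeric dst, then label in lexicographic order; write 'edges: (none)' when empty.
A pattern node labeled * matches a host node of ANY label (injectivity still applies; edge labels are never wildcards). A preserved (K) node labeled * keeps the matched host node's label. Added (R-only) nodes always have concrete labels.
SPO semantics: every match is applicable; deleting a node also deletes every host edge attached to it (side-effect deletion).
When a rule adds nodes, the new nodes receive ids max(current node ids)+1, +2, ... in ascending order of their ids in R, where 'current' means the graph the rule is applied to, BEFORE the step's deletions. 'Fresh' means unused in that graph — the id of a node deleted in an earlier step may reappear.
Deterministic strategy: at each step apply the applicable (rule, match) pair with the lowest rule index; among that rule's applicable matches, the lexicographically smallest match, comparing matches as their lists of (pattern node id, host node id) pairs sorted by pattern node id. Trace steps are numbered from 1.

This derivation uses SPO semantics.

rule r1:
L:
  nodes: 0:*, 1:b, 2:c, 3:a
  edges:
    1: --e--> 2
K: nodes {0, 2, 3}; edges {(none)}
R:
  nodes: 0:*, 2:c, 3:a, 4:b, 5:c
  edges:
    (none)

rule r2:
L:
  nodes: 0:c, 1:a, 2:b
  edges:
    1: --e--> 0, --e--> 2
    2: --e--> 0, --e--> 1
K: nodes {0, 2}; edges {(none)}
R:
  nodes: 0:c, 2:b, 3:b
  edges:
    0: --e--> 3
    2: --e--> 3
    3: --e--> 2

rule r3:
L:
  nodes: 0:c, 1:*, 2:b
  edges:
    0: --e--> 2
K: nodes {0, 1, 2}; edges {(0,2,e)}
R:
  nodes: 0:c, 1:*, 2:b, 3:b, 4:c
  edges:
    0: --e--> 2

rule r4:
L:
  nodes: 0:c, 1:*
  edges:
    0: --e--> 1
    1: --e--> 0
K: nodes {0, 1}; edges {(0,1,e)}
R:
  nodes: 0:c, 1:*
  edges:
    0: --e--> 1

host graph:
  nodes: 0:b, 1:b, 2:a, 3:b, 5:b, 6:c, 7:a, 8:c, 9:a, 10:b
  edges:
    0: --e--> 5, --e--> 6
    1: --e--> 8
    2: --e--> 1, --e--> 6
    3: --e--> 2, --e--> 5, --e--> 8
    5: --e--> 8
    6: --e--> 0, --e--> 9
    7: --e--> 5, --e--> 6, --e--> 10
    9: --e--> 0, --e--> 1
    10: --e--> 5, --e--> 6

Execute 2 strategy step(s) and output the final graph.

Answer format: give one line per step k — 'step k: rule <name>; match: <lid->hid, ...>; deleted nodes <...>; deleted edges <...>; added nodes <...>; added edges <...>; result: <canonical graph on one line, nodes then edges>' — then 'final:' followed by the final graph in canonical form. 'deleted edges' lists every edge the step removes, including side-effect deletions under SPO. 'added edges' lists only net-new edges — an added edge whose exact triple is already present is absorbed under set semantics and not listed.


step 1: rule r1; match: 0->0, 1->1, 2->8, 3->2; deleted nodes 1; deleted edges (1,8,e); (2,1,e); (9,1,e); added nodes 11, 12; added edges (none); result: nodes: 0:b, 2:a, 3:b, 5:b, 6:c, 7:a, 8:c, 9:a, 10:b, 11:b, 12:c edges: (0,5,e); (0,6,e); (2,6,e); (3,2,e); (3,5,e); (3,8,e); (5,8,e); (6,0,e); (6,9,e); (7,5,e); (7,6,e); (7,10,e); (9,0,e); (10,5,e); (10,6,e)
step 2: rule r1; match: 0->0, 1->3, 2->8, 3->2; deleted nodes 3; deleted edges (3,2,e); (3,5,e); (3,8,e); added nodes 13, 14; added edges (none); result: nodes: 0:b, 2:a, 5:b, 6:c, 7:a, 8:c, 9:a, 10:b, 11:b, 12:c, 13:b, 14:c edges: (0,5,e); (0,6,e); (2,6,e); (5,8,e); (6,0,e); (6,9,e); (7,5,e); (7,6,e); (7,10,e); (9,0,e); (10,5,e); (10,6,e)
final:
nodes: 0:b, 2:a, 5:b, 6:c, 7:a, 8:c, 9:a, 10:b, 11:b, 12:c, 13:b, 14:c
edges: (0,5,e); (0,6,e); (2,6,e); (5,8,e); (6,0,e); (6,9,e); (7,5,e); (7,6,e); (7,10,e); (9,0,e); (10,5,e); (10,6,e)


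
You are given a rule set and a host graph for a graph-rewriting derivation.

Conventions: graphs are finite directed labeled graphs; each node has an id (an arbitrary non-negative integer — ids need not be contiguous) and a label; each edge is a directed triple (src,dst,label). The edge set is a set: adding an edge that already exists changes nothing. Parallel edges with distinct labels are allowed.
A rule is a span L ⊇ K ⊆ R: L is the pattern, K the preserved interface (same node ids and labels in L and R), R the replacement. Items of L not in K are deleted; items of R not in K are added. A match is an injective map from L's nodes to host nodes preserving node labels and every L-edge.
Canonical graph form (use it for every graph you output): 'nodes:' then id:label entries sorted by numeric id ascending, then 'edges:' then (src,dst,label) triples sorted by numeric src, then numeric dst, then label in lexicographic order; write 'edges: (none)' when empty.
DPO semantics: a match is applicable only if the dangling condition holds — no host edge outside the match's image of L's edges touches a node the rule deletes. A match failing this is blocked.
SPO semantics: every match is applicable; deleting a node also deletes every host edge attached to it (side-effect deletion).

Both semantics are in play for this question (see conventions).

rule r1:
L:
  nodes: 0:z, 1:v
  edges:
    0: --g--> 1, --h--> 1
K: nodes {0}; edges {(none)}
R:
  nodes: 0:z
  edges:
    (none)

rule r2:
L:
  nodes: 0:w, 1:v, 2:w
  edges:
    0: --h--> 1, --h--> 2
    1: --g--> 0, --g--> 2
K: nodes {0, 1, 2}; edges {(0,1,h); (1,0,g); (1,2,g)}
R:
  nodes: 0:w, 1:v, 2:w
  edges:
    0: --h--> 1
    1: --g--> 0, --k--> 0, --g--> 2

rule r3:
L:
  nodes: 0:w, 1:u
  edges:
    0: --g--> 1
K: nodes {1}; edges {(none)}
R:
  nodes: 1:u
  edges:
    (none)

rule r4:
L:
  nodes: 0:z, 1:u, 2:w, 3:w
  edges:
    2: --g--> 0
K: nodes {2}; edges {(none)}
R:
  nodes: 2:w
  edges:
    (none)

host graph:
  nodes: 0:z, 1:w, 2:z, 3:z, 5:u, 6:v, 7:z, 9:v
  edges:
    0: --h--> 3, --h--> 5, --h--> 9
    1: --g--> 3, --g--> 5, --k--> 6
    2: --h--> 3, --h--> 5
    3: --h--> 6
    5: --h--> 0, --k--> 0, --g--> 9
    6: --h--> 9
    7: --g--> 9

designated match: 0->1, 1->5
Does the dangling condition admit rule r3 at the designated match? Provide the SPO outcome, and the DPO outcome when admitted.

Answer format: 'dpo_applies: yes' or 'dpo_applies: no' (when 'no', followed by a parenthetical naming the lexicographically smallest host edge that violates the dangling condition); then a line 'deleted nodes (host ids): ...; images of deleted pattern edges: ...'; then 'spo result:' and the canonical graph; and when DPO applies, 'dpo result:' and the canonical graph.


dpo_applies: no
(the rule deletes node 1, which keeps host edge (1,3,g) outside the match image — the dangling condition fails, DPO blocks; SPO proceeds and side-deletes such edges)
deleted nodes (host ids): 1; images of deleted pattern edges: (1,5,g)
spo result:
nodes: 0:z, 2:z, 3:z, 5:u, 6:v, 7:z, 9:v
edges: (0,3,h); (0,5,h); (0,9,h); (2,3,h); (2,5,h); (3,6,h); (5,0,h); (5,0,k); (5,9,g); (6,9,h); (7,9,g)


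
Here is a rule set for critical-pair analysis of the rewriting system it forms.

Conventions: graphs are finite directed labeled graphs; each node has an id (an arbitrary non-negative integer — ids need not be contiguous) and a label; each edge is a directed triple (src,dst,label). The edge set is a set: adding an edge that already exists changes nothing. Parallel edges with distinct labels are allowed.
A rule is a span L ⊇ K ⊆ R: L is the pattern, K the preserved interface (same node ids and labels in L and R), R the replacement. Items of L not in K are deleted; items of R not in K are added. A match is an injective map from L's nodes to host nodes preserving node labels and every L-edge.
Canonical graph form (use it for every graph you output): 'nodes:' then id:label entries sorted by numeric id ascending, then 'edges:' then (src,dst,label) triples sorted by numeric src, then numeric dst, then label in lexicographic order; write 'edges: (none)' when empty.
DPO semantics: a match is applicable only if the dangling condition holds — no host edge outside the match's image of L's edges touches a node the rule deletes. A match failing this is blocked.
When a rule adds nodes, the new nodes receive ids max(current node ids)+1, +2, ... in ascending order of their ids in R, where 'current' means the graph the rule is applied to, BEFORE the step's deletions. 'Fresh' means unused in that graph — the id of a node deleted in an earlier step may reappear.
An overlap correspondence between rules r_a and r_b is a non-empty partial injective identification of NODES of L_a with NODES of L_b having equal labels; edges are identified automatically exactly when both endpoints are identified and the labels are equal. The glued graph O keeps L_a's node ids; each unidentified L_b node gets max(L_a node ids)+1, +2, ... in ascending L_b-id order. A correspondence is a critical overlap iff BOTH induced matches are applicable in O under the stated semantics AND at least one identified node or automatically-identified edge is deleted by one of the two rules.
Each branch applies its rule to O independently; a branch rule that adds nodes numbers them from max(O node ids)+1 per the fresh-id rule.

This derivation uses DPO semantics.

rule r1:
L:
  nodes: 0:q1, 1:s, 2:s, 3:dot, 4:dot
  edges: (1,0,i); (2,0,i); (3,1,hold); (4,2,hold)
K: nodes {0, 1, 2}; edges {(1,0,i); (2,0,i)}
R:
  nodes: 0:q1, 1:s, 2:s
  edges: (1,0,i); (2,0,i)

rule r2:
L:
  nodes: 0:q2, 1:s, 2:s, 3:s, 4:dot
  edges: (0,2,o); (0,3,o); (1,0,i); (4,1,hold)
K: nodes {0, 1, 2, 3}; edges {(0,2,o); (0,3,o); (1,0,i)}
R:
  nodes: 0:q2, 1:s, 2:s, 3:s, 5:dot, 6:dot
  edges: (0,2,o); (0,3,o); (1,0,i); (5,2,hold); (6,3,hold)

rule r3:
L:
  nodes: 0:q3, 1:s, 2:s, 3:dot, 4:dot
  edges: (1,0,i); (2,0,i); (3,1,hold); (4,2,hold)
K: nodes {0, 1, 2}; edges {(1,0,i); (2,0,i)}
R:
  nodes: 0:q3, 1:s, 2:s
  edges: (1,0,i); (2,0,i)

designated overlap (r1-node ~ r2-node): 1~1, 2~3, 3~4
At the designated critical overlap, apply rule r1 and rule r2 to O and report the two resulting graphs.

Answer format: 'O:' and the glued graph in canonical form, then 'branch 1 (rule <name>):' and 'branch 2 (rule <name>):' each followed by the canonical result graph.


O:
nodes: 0:q1, 1:s, 2:s, 3:dot, 4:dot, 5:q2, 6:s
edges: (1,0,i); (1,5,i); (2,0,i); (3,1,hold); (4,2,hold); (5,2,o); (5,6,o)
branch 1 (rule r1):
nodes: 0:q1, 1:s, 2:s, 5:q2, 6:s
edges: (1,0,i); (1,5,i); (2,0,i); (5,2,o); (5,6,o)
branch 2 (rule r2):
nodes: 0:q1, 1:s, 2:s, 4:dot, 5:q2, 6:s, 7:dot, 8:dot
edges: (1,0,i); (1,5,i); (2,0,i); (4,2,hold); (5,2,o); (5,6,o); (7,6,hold); (8,2,hold)


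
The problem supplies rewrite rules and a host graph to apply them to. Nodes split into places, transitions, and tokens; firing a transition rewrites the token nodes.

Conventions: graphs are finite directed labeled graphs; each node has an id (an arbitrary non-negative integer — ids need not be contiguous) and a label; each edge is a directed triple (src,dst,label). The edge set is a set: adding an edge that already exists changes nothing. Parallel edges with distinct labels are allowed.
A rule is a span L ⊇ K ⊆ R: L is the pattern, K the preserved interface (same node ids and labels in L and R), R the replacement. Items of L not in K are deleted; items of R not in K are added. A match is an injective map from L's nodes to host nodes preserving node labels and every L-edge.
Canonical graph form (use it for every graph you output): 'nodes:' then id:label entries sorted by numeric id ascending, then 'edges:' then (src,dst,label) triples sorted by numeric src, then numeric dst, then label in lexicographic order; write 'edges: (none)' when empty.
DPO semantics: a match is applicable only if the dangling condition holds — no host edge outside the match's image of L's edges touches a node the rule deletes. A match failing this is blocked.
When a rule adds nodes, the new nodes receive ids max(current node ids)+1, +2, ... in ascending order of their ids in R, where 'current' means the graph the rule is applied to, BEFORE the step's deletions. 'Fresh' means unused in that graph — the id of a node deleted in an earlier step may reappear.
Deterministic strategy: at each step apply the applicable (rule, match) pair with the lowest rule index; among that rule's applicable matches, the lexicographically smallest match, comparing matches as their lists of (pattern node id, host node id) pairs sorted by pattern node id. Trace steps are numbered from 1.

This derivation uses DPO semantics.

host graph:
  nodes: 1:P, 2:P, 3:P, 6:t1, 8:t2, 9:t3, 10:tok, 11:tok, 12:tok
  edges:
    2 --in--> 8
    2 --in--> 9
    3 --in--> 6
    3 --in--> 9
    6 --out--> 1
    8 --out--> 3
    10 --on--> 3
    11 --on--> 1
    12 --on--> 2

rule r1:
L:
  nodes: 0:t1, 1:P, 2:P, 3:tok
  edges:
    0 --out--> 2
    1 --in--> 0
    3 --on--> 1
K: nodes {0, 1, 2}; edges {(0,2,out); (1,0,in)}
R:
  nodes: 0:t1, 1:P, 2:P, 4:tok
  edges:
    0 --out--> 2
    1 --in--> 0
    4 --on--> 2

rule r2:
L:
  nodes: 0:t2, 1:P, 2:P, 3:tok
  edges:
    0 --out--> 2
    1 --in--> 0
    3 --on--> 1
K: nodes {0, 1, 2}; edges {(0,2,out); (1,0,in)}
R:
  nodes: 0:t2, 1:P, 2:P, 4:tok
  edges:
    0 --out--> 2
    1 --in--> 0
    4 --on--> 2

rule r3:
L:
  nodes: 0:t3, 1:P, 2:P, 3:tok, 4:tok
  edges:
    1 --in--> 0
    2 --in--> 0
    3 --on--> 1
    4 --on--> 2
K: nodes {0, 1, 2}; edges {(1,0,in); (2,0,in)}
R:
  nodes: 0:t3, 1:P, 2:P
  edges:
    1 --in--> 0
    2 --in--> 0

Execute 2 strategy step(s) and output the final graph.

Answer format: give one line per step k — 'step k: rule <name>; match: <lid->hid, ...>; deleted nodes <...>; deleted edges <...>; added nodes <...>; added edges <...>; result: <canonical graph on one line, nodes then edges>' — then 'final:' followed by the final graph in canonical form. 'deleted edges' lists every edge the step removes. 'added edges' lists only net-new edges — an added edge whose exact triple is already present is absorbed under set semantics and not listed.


step 1: rule r1; match: 0->6, 1->3, 2->1, 3->10; deleted nodes 10; deleted edges (10,3,on); added nodes 13; added edges (13,1,on); result: nodes: 1:P, 2:P, 3:P, 6:t1, 8:t2, 9:t3, 11:tok, 12:tok, 13:tok edges: (2,8,in); (2,9,in); (3,6,in); (3,9,in); (6,1,out); (8,3,out); (11,1,on); (12,2,on); (13,1,on)
step 2: rule r2; match: 0->8, 1->2, 2->3, 3->12; deleted nodes 12; deleted edges (12,2,on); added nodes 14; added edges (14,3,on); result: nodes: 1:P, 2:P, 3:P, 6:t1, 8:t2, 9:t3, 11:tok, 13:tok, 14:tok edges: (2,8,in); (2,9,in); (3,6,in); (3,9,in); (6,1,out); (8,3,out); (11,1,on); (13,1,on); (14,3,on)
final:
nodes: 1:P, 2:P, 3:P, 6:t1, 8:t2, 9:t3, 11:tok, 13:tok, 14:tok
edges: (2,8,in); (2,9,in); (3,6,in); (3,9,in); (6,1,out); (8,3,out); (11,1,on); (13,1,on); (14,3,on)


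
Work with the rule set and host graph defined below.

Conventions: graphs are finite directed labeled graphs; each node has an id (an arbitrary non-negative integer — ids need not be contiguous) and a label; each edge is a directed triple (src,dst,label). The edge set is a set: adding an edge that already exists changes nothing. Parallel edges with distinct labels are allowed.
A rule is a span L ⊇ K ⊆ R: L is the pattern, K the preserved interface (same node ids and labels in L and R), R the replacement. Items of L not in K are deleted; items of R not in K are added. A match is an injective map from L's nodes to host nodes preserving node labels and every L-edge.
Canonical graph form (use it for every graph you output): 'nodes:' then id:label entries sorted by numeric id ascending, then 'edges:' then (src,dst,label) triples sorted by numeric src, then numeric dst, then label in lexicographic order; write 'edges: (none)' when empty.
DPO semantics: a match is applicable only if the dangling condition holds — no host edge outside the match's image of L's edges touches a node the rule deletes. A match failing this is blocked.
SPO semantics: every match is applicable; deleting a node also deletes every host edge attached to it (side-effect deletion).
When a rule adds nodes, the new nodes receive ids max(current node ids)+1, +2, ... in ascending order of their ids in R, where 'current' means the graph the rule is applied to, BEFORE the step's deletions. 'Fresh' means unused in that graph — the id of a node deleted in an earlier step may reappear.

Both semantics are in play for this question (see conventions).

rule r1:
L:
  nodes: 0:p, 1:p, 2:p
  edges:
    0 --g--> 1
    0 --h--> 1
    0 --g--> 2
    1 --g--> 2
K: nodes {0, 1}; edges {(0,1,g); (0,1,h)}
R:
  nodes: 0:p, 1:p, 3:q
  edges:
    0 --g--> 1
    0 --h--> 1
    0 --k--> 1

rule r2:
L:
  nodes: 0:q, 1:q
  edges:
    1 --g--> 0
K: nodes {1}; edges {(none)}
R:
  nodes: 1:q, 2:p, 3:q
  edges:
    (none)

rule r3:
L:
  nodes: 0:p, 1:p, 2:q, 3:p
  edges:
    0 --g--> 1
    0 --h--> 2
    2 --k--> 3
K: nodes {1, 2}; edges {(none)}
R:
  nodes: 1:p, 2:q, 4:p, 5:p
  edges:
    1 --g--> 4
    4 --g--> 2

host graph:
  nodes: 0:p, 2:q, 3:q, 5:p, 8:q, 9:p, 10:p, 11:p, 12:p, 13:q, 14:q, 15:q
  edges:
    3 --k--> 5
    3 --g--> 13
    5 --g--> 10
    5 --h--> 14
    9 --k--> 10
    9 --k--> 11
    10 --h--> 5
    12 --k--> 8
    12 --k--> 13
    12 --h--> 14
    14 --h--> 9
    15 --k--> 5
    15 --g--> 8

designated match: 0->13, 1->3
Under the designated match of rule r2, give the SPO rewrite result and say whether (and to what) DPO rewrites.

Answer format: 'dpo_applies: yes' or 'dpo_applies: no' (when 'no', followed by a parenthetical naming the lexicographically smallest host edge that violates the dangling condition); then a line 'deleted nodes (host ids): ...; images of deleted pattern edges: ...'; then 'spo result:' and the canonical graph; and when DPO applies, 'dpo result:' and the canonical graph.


dpo_applies: no
(the rule deletes node 13, which keeps host edge (12,13,k) outside the match image — the dangling condition fails, DPO blocks; SPO proceeds and side-deletes such edges)
deleted nodes (host ids): 13; images of deleted pattern edges: (3,13,g)
spo result:
nodes: 0:p, 2:q, 3:q, 5:p, 8:q, 9:p, 10:p, 11:p, 12:p, 14:q, 15:q, 16:p, 17:q
edges: (3,5,k); (5,10,g); (5,14,h); (9,10,k); (9,11,k); (10,5,h); (12,8,k); (12,14,h); (14,9,h); (15,5,k); (15,8,g)


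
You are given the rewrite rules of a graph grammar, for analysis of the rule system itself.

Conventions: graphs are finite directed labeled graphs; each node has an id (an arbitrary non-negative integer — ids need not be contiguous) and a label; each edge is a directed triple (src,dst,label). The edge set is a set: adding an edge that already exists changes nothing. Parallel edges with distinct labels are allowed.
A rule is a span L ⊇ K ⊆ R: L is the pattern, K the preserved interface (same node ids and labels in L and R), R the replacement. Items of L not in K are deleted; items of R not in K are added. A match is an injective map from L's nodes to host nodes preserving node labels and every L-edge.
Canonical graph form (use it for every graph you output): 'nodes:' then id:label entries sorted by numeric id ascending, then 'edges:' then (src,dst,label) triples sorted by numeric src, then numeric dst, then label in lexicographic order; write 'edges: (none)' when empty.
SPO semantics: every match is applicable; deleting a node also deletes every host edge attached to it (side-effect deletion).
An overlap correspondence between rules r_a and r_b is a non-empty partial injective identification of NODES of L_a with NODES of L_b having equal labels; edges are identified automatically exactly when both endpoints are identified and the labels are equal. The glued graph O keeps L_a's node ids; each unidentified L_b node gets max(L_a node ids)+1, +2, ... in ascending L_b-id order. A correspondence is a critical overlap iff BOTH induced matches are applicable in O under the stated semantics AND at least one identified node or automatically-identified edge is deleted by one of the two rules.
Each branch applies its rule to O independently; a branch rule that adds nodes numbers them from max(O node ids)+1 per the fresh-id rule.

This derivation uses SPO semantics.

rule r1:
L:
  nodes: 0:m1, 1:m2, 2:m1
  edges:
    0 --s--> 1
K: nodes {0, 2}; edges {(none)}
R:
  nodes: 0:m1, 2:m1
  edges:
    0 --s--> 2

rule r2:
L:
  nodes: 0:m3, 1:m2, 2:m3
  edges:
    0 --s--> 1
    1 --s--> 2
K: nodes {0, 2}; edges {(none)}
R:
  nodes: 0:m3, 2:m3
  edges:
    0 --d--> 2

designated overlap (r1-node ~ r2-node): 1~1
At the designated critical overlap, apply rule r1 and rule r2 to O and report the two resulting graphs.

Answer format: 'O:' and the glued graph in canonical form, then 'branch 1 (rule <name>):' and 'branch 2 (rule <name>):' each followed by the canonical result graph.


O:
nodes: 0:m1, 1:m2, 2:m1, 3:m3, 4:m3
edges: (0,1,s); (1,4,s); (3,1,s)
branch 1 (rule r1):
nodes: 0:m1, 2:m1, 3:m3, 4:m3
edges: (0,2,s)
branch 2 (rule r2):
nodes: 0:m1, 2:m1, 3:m3, 4:m3
edges: (3,4,d)


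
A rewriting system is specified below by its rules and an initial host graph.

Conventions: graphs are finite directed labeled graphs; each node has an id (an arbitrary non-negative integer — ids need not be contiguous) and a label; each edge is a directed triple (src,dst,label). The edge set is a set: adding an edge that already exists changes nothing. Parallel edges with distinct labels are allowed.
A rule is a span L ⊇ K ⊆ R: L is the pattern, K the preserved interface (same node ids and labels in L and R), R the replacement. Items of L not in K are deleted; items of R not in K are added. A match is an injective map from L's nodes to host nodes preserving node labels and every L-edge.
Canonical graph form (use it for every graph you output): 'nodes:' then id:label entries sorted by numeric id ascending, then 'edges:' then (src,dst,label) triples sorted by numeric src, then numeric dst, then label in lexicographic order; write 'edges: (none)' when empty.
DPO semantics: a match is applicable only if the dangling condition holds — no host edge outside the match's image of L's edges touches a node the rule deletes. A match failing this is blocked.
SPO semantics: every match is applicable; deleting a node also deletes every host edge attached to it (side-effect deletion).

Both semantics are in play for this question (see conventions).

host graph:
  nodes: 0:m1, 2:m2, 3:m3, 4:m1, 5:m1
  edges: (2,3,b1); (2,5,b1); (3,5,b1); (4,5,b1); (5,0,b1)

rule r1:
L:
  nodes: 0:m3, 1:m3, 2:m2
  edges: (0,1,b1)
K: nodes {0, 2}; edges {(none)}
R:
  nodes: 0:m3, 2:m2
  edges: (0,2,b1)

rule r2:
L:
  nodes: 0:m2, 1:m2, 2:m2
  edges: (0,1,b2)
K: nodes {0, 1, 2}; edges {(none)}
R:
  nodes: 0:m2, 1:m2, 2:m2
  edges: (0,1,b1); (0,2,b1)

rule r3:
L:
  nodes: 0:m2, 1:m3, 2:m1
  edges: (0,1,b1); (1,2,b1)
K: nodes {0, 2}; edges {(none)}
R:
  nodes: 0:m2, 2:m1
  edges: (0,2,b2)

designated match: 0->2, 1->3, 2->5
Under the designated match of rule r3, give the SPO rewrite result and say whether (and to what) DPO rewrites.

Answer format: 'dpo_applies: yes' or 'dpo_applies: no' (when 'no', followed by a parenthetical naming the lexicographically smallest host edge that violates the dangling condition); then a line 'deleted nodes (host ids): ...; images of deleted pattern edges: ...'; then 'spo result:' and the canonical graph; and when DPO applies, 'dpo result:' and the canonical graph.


dpo_applies: yes
deleted nodes (host ids): 3; images of deleted pattern edges: (2,3,b1); (3,5,b1)
spo result:
nodes: 0:m1, 2:m2, 4:m1, 5:m1
edges: (2,5,b1); (2,5,b2); (4,5,b1); (5,0,b1)
dpo result:
nodes: 0:m1, 2:m2, 4:m1, 5:m1
edges: (2,5,b1); (2,5,b2); (4,5,b1); (5,0,b1)
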